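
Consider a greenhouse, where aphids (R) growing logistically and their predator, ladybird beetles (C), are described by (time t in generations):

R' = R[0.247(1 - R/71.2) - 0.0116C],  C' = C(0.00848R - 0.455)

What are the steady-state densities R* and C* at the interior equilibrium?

R* ≈ 53.7, C* ≈ 5.25

From dC/dt = 0 with C > 0: 0.00848R* = 0.455, so R* = 53.7.
Substitute into dR/dt = 0: 0.247(1 - 53.7/71.2) = 0.0116C*.
The bracket is 0.246, giving C* = 0.0609/0.0116 = 5.25.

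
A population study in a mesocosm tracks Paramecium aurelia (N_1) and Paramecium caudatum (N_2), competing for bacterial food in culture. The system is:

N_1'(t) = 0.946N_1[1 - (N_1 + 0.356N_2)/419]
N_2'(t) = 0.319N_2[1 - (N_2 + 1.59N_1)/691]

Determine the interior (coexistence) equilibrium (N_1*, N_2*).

N_1* ≈ 399, N_2* ≈ 57.1

Setting both brackets to zero gives the nullclines N_1 + 0.356N_2 = 419 and 1.59N_1 + N_2 = 691.
Substituting N_2 = 691 - 1.59N_1 into the first: N_1(1 - 0.356·1.59) = 419 - 0.356·691.
So N_1* = 173/0.434 = 399, and then N_2* = 691 - 1.59·399 = 57.1.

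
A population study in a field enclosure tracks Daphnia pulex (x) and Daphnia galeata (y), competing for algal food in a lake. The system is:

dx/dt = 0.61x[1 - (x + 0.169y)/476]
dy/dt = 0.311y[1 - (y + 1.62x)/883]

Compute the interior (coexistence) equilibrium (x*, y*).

Setting both brackets to zero gives the nullclines x + 0.169y = 476 and 1.62x + y = 883.
Substituting y = 883 - 1.62x into the first: x(1 - 0.169·1.62) = 476 - 0.169·883.
So x* = 327/0.726 = 450, and then y* = 883 - 1.62·450 = 154.

x* ≈ 450, y* ≈ 154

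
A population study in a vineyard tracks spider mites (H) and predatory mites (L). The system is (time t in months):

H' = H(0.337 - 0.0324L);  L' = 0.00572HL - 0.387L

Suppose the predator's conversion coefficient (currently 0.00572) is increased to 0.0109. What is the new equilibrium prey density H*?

H* ≈ 35.5

At the interior fixed point, setting dL/dt = 0 with L > 0 fixes H* = (predator death rate)/(HL coefficient) — independent of the other coefficients.
With the change, H* = 0.387/0.0109 = 35.5; it falls from 67.7.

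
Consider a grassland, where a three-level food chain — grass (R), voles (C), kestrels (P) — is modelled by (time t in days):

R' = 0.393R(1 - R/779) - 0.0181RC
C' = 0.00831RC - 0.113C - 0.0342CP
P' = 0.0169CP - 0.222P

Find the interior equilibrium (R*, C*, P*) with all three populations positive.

R* ≈ 308, C* ≈ 13.1, P* ≈ 71.5

From dP/dt = 0: 0.0169C* = 0.222, so C* = 13.1.
From dR/dt = 0: 0.393(1 - R*/779) = 0.0181·13.1, giving R* = 779·(1 - 0.605) = 308.
From dC/dt = 0: 0.00831·308 - 0.113 = 0.0342P*, so P* = 2.44/0.0342 = 71.5.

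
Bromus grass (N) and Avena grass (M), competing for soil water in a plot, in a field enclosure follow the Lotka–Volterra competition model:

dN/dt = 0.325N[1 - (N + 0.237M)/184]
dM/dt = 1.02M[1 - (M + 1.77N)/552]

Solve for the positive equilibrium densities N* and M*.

Setting both brackets to zero gives the nullclines N + 0.237M = 184 and 1.77N + M = 552.
Substituting M = 552 - 1.77N into the first: N(1 - 0.237·1.77) = 184 - 0.237·552.
So N* = 53.2/0.581 = 91.6, and then M* = 552 - 1.77·91.6 = 390.

N* ≈ 91.6, M* ≈ 390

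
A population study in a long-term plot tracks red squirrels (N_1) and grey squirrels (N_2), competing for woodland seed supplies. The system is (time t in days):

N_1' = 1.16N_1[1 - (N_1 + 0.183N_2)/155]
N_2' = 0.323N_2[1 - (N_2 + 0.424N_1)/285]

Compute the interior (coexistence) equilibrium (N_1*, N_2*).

N_1* ≈ 111, N_2* ≈ 238

Setting both brackets to zero gives the nullclines N_1 + 0.183N_2 = 155 and 0.424N_1 + N_2 = 285.
Substituting N_2 = 285 - 0.424N_1 into the first: N_1(1 - 0.183·0.424) = 155 - 0.183·285.
So N_1* = 103/0.922 = 111, and then N_2* = 285 - 0.424·111 = 238.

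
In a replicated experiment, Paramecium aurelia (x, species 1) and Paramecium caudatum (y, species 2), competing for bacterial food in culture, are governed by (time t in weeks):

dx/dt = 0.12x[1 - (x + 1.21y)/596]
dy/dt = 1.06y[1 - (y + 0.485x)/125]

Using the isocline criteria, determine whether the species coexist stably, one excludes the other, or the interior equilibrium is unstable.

species 1 excludes species 2

Compare the nullcline intercepts: K1/α12 = 596/1.21 = 493 > K2 = 125; K2/α21 = 125/0.485 = 258 < K1 = 596.
Since the inequalities point opposite ways, species 1 can invade but species 2 cannot.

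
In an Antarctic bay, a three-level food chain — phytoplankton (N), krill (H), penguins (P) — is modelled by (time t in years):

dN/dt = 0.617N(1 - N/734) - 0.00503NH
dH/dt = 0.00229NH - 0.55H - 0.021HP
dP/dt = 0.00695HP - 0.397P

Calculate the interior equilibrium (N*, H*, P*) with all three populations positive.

N* ≈ 392, H* ≈ 57.1, P* ≈ 16.6

From dP/dt = 0: 0.00695H* = 0.397, so H* = 57.1.
From dN/dt = 0: 0.617(1 - N*/734) = 0.00503·57.1, giving N* = 734·(1 - 0.466) = 392.
From dH/dt = 0: 0.00229·392 - 0.55 = 0.021P*, so P* = 0.348/0.021 = 16.6.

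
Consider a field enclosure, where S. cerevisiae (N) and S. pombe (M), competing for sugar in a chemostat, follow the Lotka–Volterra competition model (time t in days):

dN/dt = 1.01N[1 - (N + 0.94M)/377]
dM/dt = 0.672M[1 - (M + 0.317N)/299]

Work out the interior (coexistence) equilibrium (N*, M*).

N* ≈ 137, M* ≈ 256

Setting both brackets to zero gives the nullclines N + 0.94M = 377 and 0.317N + M = 299.
Substituting M = 299 - 0.317N into the first: N(1 - 0.94·0.317) = 377 - 0.94·299.
So N* = 95.9/0.702 = 137, and then M* = 299 - 0.317·137 = 256.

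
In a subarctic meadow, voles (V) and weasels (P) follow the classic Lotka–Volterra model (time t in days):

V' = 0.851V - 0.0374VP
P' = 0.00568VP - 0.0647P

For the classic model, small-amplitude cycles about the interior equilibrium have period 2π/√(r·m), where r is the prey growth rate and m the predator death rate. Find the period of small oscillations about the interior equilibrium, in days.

T ≈ 26.8 days

Here r = 0.851 and m = 0.0647, so r·m = 0.0551.
ω = √0.0551 = 0.235 per day, hence T = 2π/ω ≈ 26.8 days.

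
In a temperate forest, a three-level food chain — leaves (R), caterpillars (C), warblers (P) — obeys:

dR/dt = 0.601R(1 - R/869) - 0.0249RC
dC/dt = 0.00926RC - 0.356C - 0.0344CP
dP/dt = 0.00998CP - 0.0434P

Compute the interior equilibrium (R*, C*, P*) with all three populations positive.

From dP/dt = 0: 0.00998C* = 0.0434, so C* = 4.35.
From dR/dt = 0: 0.601(1 - R*/869) = 0.0249·4.35, giving R* = 869·(1 - 0.18) = 712.
From dC/dt = 0: 0.00926·712 - 0.356 = 0.0344P*, so P* = 6.24/0.0344 = 181.

R* ≈ 712, C* ≈ 4.35, P* ≈ 181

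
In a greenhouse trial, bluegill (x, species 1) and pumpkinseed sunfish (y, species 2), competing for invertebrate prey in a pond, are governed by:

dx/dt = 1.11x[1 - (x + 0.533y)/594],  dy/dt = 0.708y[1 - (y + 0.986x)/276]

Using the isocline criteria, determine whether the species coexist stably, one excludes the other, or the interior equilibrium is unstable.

species 1 excludes species 2

Compare the nullcline intercepts: K1/α12 = 594/0.533 = 1110 > K2 = 276; K2/α21 = 276/0.986 = 280 < K1 = 594.
Since the inequalities point opposite ways, species 1 can invade but species 2 cannot.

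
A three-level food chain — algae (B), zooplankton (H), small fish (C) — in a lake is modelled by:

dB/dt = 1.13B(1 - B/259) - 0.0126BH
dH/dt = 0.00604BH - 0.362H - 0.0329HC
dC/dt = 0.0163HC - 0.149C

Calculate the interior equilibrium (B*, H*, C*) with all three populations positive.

From dC/dt = 0: 0.0163H* = 0.149, so H* = 9.14.
From dB/dt = 0: 1.13(1 - B*/259) = 0.0126·9.14, giving B* = 259·(1 - 0.102) = 233.
From dH/dt = 0: 0.00604·233 - 0.362 = 0.0329C*, so C* = 1.04/0.0329 = 31.7.

B* ≈ 233, H* ≈ 9.14, C* ≈ 31.7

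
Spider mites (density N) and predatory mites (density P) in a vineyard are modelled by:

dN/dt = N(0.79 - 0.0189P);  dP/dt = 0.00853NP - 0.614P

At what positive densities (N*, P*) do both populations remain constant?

N* ≈ 72, P* ≈ 41.8

Set dP/dt = 0 with P > 0: 0.00853N - 0.614 = 0, so N* = 0.614/0.00853 = 72.
Set dN/dt = 0 with N > 0: 0.79 - 0.0189P = 0, so P* = 0.79/0.0189 = 41.8.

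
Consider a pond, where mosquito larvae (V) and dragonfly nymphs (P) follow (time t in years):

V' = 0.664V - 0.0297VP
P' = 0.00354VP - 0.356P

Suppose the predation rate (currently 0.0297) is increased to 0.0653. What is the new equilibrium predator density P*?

P* ≈ 10.2

At the interior fixed point, setting dV/dt = 0 with V > 0 fixes P* = (prey growth rate)/(VP coefficient) — independent of the other coefficients.
With the change, P* = 0.664/0.0653 = 10.2; it falls from 22.4.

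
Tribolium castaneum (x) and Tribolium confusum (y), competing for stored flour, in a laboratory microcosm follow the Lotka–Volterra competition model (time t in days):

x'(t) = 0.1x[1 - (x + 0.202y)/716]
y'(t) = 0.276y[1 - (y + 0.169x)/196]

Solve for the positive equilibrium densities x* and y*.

x* ≈ 700, y* ≈ 77.6

Setting both brackets to zero gives the nullclines x + 0.202y = 716 and 0.169x + y = 196.
Substituting y = 196 - 0.169x into the first: x(1 - 0.202·0.169) = 716 - 0.202·196.
So x* = 676/0.966 = 700, and then y* = 196 - 0.169·700 = 77.6.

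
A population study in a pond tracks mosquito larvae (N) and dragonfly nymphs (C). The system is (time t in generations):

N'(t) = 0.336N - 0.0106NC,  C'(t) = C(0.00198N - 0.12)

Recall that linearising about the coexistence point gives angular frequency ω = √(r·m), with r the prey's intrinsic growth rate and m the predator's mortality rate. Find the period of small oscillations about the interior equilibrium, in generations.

Here r = 0.336 and m = 0.12, so r·m = 0.0403.
ω = √0.0403 = 0.201 per generation, hence T = 2π/ω ≈ 31.3 generations.

T ≈ 31.3 generations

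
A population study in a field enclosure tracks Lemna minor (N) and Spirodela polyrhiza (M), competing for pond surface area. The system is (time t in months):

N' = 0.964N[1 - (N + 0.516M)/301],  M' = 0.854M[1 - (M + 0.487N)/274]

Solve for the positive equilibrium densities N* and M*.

N* ≈ 213, M* ≈ 170

Setting both brackets to zero gives the nullclines N + 0.516M = 301 and 0.487N + M = 274.
Substituting M = 274 - 0.487N into the first: N(1 - 0.516·0.487) = 301 - 0.516·274.
So N* = 160/0.749 = 213, and then M* = 274 - 0.487·213 = 170.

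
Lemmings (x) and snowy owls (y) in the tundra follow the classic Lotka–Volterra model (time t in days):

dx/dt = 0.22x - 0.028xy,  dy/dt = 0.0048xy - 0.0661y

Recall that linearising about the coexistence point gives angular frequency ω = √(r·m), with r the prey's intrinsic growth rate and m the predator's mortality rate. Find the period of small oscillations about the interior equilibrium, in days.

T ≈ 52.1 days

Here r = 0.22 and m = 0.0661, so r·m = 0.0145.
ω = √0.0145 = 0.121 per day, hence T = 2π/ω ≈ 52.1 days.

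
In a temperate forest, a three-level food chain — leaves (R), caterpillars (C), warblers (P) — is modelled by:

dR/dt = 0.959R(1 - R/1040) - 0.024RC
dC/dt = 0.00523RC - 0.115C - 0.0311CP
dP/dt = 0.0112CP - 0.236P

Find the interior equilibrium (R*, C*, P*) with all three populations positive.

From dP/dt = 0: 0.0112C* = 0.236, so C* = 21.1.
From dR/dt = 0: 0.959(1 - R*/1040) = 0.024·21.1, giving R* = 1040·(1 - 0.527) = 492.
From dC/dt = 0: 0.00523·492 - 0.115 = 0.0311P*, so P* = 2.46/0.0311 = 79.

R* ≈ 492, C* ≈ 21.1, P* ≈ 79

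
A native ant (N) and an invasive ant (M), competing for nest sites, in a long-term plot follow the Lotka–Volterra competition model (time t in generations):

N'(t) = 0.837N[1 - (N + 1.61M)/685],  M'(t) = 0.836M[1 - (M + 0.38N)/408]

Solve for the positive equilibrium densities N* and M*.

Setting both brackets to zero gives the nullclines N + 1.61M = 685 and 0.38N + M = 408.
Substituting M = 408 - 0.38N into the first: N(1 - 1.61·0.38) = 685 - 1.61·408.
So N* = 28.1/0.388 = 72.4, and then M* = 408 - 0.38·72.4 = 380.

N* ≈ 72.4, M* ≈ 380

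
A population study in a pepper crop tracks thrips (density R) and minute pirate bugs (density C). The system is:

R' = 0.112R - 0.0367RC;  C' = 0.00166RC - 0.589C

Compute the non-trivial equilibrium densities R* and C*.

R* ≈ 355, C* ≈ 3.05

Set dC/dt = 0 with C > 0: 0.00166R - 0.589 = 0, so R* = 0.589/0.00166 = 355.
Set dR/dt = 0 with R > 0: 0.112 - 0.0367C = 0, so C* = 0.112/0.0367 = 3.05.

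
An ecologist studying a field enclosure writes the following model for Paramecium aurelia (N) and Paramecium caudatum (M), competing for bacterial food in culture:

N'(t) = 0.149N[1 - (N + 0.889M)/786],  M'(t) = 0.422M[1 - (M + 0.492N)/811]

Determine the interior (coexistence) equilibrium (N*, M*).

N* ≈ 116, M* ≈ 754

Setting both brackets to zero gives the nullclines N + 0.889M = 786 and 0.492N + M = 811.
Substituting M = 811 - 0.492N into the first: N(1 - 0.889·0.492) = 786 - 0.889·811.
So N* = 65/0.563 = 116, and then M* = 811 - 0.492·116 = 754.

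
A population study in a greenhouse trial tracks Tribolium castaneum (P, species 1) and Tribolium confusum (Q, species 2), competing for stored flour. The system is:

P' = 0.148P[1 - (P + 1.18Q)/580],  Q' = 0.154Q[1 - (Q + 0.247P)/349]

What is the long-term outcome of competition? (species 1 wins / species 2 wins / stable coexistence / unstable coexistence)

Compare the nullcline intercepts: K1/α12 = 580/1.18 = 492 > K2 = 349; K2/α21 = 349/0.247 = 1410 > K1 = 580.
Since both inequalities hold, each species can invade when rare, so the interior equilibrium is stable.

stable coexistence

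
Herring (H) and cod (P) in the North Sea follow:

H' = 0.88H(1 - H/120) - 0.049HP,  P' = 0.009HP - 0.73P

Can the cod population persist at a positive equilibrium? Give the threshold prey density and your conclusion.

Threshold H = 81.1; K > 81.1, so yes, the predator persists.

The predator equation gives dP/dt > 0 only when H > 0.73/0.009 = 81.1.
Without the predator, H → K = 120. Since 120 > 81.1, the predator can invade and persist.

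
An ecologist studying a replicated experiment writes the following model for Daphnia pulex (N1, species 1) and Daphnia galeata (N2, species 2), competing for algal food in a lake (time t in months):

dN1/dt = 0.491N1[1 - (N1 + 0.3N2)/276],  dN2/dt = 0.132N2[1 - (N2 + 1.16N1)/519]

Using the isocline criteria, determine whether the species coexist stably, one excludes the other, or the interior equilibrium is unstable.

stable coexistence

Compare the nullcline intercepts: K1/α12 = 276/0.3 = 920 > K2 = 519; K2/α21 = 519/1.16 = 447 > K1 = 276.
Since both inequalities hold, each species can invade when rare, so the interior equilibrium is stable.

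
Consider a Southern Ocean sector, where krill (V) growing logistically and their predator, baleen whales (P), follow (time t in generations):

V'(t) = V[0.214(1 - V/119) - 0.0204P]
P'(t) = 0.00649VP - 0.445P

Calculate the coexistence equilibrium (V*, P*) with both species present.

V* ≈ 68.6, P* ≈ 4.45

From dP/dt = 0 with P > 0: 0.00649V* = 0.445, so V* = 68.6.
Substitute into dV/dt = 0: 0.214(1 - 68.6/119) = 0.0204P*.
The bracket is 0.424, giving P* = 0.0907/0.0204 = 4.45.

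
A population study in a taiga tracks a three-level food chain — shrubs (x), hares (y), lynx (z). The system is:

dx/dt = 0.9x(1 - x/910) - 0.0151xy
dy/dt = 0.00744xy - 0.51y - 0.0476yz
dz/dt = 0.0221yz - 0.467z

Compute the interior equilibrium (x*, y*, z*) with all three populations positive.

x* ≈ 587, y* ≈ 21.1, z* ≈ 81.1

From dz/dt = 0: 0.0221y* = 0.467, so y* = 21.1.
From dx/dt = 0: 0.9(1 - x*/910) = 0.0151·21.1, giving x* = 910·(1 - 0.355) = 587.
From dy/dt = 0: 0.00744·587 - 0.51 = 0.0476z*, so z* = 3.86/0.0476 = 81.1.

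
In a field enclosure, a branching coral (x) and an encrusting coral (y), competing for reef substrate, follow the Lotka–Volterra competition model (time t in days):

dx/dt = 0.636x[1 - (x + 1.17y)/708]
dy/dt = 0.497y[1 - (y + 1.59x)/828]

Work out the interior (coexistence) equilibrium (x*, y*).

x* ≈ 303, y* ≈ 346

Setting both brackets to zero gives the nullclines x + 1.17y = 708 and 1.59x + y = 828.
Substituting y = 828 - 1.59x into the first: x(1 - 1.17·1.59) = 708 - 1.17·828.
So x* = -261/-0.86 = 303, and then y* = 828 - 1.59·303 = 346.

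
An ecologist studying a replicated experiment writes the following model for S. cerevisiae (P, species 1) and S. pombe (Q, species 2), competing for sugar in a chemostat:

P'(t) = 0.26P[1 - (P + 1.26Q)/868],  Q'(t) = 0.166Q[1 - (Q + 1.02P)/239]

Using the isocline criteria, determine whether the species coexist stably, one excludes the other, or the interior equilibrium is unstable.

species 1 excludes species 2

Compare the nullcline intercepts: K1/α12 = 868/1.26 = 689 > K2 = 239; K2/α21 = 239/1.02 = 234 < K1 = 868.
Since the inequalities point opposite ways, species 1 can invade but species 2 cannot.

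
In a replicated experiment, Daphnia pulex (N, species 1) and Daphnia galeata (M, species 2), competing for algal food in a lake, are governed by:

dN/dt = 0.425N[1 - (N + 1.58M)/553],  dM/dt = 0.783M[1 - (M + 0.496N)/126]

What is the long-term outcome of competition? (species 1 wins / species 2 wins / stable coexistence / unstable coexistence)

Compare the nullcline intercepts: K1/α12 = 553/1.58 = 350 > K2 = 126; K2/α21 = 126/0.496 = 254 < K1 = 553.
Since the inequalities point opposite ways, species 1 can invade but species 2 cannot.

species 1 excludes species 2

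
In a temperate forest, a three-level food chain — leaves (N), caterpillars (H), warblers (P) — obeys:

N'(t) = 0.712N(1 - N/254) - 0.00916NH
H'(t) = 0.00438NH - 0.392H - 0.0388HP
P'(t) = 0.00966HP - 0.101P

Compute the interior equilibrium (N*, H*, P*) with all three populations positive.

N* ≈ 220, H* ≈ 10.5, P* ≈ 14.7

From dP/dt = 0: 0.00966H* = 0.101, so H* = 10.5.
From dN/dt = 0: 0.712(1 - N*/254) = 0.00916·10.5, giving N* = 254·(1 - 0.135) = 220.
From dH/dt = 0: 0.00438·220 - 0.392 = 0.0388P*, so P* = 0.571/0.0388 = 14.7.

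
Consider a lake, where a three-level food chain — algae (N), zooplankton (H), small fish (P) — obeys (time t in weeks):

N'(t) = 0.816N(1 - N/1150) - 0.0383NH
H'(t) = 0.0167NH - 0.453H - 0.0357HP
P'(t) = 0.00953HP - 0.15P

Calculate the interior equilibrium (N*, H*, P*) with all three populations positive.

From dP/dt = 0: 0.00953H* = 0.15, so H* = 15.7.
From dN/dt = 0: 0.816(1 - N*/1150) = 0.0383·15.7, giving N* = 1150·(1 - 0.739) = 300.
From dH/dt = 0: 0.0167·300 - 0.453 = 0.0357P*, so P* = 4.56/0.0357 = 128.

N* ≈ 300, H* ≈ 15.7, P* ≈ 128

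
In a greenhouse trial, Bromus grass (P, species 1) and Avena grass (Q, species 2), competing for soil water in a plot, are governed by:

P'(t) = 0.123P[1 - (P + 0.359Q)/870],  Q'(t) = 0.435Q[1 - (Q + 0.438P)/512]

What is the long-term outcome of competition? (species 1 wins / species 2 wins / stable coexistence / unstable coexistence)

Compare the nullcline intercepts: K1/α12 = 870/0.359 = 2420 > K2 = 512; K2/α21 = 512/0.438 = 1170 > K1 = 870.
Since both inequalities hold, each species can invade when rare, so the interior equilibrium is stable.

stable coexistence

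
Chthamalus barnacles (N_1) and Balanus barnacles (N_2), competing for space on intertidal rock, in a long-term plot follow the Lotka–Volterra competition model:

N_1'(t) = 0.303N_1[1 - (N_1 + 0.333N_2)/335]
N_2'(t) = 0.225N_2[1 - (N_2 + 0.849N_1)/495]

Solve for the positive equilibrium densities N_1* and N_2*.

Setting both brackets to zero gives the nullclines N_1 + 0.333N_2 = 335 and 0.849N_1 + N_2 = 495.
Substituting N_2 = 495 - 0.849N_1 into the first: N_1(1 - 0.333·0.849) = 335 - 0.333·495.
So N_1* = 170/0.717 = 237, and then N_2* = 495 - 0.849·237 = 294.

N_1* ≈ 237, N_2* ≈ 294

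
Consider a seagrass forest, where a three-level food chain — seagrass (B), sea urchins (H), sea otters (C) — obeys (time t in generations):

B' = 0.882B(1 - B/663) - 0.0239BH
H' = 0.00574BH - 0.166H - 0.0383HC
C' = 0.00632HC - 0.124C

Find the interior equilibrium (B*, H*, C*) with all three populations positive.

From dC/dt = 0: 0.00632H* = 0.124, so H* = 19.6.
From dB/dt = 0: 0.882(1 - B*/663) = 0.0239·19.6, giving B* = 663·(1 - 0.532) = 311.
From dH/dt = 0: 0.00574·311 - 0.166 = 0.0383C*, so C* = 1.62/0.0383 = 42.2.

B* ≈ 311, H* ≈ 19.6, C* ≈ 42.2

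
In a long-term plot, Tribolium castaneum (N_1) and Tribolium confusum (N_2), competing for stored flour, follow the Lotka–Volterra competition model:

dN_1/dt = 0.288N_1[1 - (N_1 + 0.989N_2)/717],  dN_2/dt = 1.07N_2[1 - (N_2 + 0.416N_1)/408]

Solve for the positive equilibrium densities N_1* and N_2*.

Setting both brackets to zero gives the nullclines N_1 + 0.989N_2 = 717 and 0.416N_1 + N_2 = 408.
Substituting N_2 = 408 - 0.416N_1 into the first: N_1(1 - 0.989·0.416) = 717 - 0.989·408.
So N_1* = 313/0.589 = 533, and then N_2* = 408 - 0.416·533 = 186.

N_1* ≈ 533, N_2* ≈ 186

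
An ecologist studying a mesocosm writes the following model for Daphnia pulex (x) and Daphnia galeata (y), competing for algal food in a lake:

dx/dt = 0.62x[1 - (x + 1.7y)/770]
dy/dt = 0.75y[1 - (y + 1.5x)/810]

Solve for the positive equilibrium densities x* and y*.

Setting both brackets to zero gives the nullclines x + 1.7y = 770 and 1.5x + y = 810.
Substituting y = 810 - 1.5x into the first: x(1 - 1.7·1.5) = 770 - 1.7·810.
So x* = -607/-1.55 = 392, and then y* = 810 - 1.5·392 = 223.

x* ≈ 392, y* ≈ 223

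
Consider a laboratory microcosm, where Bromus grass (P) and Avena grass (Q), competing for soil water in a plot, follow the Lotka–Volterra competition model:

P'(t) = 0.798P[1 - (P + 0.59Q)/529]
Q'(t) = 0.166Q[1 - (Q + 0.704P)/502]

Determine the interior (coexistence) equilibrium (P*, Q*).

Setting both brackets to zero gives the nullclines P + 0.59Q = 529 and 0.704P + Q = 502.
Substituting Q = 502 - 0.704P into the first: P(1 - 0.59·0.704) = 529 - 0.59·502.
So P* = 233/0.585 = 398, and then Q* = 502 - 0.704·398 = 222.

P* ≈ 398, Q* ≈ 222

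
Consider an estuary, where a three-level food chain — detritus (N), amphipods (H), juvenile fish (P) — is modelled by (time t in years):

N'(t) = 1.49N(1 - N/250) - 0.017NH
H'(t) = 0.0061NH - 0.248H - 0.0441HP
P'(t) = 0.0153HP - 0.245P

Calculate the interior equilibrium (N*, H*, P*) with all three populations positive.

From dP/dt = 0: 0.0153H* = 0.245, so H* = 16.
From dN/dt = 0: 1.49(1 - N*/250) = 0.017·16, giving N* = 250·(1 - 0.183) = 204.
From dH/dt = 0: 0.0061·204 - 0.248 = 0.0441P*, so P* = 0.998/0.0441 = 22.6.

N* ≈ 204, H* ≈ 16, P* ≈ 22.6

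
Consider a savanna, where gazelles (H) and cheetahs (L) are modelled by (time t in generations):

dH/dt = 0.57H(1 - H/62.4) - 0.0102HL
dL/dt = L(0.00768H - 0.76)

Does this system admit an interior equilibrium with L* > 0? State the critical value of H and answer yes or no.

Threshold H = 99; K < 99, so no, the predator goes extinct.

The predator equation gives dL/dt > 0 only when H > 0.76/0.00768 = 99.
Without the predator, H → K = 62.4. Since 62.4 < 99, the predator cannot invade.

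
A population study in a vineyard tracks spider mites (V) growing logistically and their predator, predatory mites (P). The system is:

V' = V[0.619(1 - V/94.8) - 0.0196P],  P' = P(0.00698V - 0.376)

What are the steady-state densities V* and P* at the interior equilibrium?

From dP/dt = 0 with P > 0: 0.00698V* = 0.376, so V* = 53.9.
Substitute into dV/dt = 0: 0.619(1 - 53.9/94.8) = 0.0196P*.
The bracket is 0.432, giving P* = 0.267/0.0196 = 13.6.

V* ≈ 53.9, P* ≈ 13.6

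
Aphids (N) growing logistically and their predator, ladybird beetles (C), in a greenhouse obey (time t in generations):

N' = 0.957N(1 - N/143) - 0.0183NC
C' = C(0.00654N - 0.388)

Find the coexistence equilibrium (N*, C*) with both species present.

N* ≈ 59.3, C* ≈ 30.6

From dC/dt = 0 with C > 0: 0.00654N* = 0.388, so N* = 59.3.
Substitute into dN/dt = 0: 0.957(1 - 59.3/143) = 0.0183C*.
The bracket is 0.585, giving C* = 0.56/0.0183 = 30.6.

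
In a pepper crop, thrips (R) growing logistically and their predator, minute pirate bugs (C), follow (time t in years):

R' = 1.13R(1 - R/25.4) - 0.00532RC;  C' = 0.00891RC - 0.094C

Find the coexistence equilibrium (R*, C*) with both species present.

From dC/dt = 0 with C > 0: 0.00891R* = 0.094, so R* = 10.5.
Substitute into dR/dt = 0: 1.13(1 - 10.5/25.4) = 0.00532C*.
The bracket is 0.585, giving C* = 0.661/0.00532 = 124.

R* ≈ 10.5, C* ≈ 124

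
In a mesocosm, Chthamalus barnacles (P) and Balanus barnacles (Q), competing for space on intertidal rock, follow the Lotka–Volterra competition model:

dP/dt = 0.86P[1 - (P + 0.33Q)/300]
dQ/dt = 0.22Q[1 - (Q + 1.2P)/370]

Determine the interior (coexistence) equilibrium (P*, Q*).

P* ≈ 295, Q* ≈ 16.6

Setting both brackets to zero gives the nullclines P + 0.33Q = 300 and 1.2P + Q = 370.
Substituting Q = 370 - 1.2P into the first: P(1 - 0.33·1.2) = 300 - 0.33·370.
So P* = 178/0.604 = 295, and then Q* = 370 - 1.2·295 = 16.6.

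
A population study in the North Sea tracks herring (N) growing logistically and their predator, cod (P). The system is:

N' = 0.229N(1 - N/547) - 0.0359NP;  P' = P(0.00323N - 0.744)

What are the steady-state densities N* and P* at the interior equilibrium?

From dP/dt = 0 with P > 0: 0.00323N* = 0.744, so N* = 230.
Substitute into dN/dt = 0: 0.229(1 - 230/547) = 0.0359P*.
The bracket is 0.579, giving P* = 0.133/0.0359 = 3.69.

N* ≈ 230, P* ≈ 3.69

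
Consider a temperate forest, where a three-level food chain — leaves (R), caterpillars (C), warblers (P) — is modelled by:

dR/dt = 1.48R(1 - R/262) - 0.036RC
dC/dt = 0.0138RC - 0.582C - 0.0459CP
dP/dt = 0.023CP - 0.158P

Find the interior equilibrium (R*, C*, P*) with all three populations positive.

From dP/dt = 0: 0.023C* = 0.158, so C* = 6.87.
From dR/dt = 0: 1.48(1 - R*/262) = 0.036·6.87, giving R* = 262·(1 - 0.167) = 218.
From dC/dt = 0: 0.0138·218 - 0.582 = 0.0459P*, so P* = 2.43/0.0459 = 52.9.

R* ≈ 218, C* ≈ 6.87, P* ≈ 52.9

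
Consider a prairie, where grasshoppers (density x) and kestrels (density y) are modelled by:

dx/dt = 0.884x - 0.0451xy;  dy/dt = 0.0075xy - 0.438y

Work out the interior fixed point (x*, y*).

Set dy/dt = 0 with y > 0: 0.0075x - 0.438 = 0, so x* = 0.438/0.0075 = 58.4.
Set dx/dt = 0 with x > 0: 0.884 - 0.0451y = 0, so y* = 0.884/0.0451 = 19.6.

x* ≈ 58.4, y* ≈ 19.6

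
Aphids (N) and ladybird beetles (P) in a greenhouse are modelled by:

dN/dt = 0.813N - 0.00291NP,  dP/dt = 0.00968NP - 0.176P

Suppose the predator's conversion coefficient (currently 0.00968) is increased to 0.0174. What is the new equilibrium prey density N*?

N* ≈ 10.1

At the interior fixed point, setting dP/dt = 0 with P > 0 fixes N* = (predator death rate)/(NP coefficient) — independent of the other coefficients.
With the change, N* = 0.176/0.0174 = 10.1; it falls from 18.2.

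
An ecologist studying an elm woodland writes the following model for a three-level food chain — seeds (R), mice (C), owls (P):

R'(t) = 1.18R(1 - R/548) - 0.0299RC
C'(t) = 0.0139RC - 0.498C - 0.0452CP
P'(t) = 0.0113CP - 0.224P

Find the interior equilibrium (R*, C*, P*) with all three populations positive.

From dP/dt = 0: 0.0113C* = 0.224, so C* = 19.8.
From dR/dt = 0: 1.18(1 - R*/548) = 0.0299·19.8, giving R* = 548·(1 - 0.502) = 273.
From dC/dt = 0: 0.0139·273 - 0.498 = 0.0452P*, so P* = 3.29/0.0452 = 72.9.

R* ≈ 273, C* ≈ 19.8, P* ≈ 72.9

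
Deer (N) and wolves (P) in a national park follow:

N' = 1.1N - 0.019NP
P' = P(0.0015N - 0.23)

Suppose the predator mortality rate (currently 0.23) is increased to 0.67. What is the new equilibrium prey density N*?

At the interior fixed point, setting dP/dt = 0 with P > 0 fixes N* = (predator death rate)/(NP coefficient) — independent of the other coefficients.
With the change, N* = 0.67/0.0015 = 447; it rises from 153.

N* ≈ 447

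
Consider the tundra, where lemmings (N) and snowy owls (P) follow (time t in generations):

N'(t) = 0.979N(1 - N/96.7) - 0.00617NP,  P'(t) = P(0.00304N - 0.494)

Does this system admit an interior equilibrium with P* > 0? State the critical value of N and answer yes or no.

Threshold N = 162; K < 162, so no, the predator goes extinct.

The predator equation gives dP/dt > 0 only when N > 0.494/0.00304 = 162.
Without the predator, N → K = 96.7. Since 96.7 < 162, the predator cannot invade.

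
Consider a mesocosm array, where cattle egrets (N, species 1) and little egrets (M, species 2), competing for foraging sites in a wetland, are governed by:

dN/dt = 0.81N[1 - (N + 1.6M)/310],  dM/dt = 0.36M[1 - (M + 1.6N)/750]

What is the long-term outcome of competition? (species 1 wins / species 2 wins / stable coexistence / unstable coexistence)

Compare the nullcline intercepts: K1/α12 = 310/1.6 = 194 < K2 = 750; K2/α21 = 750/1.6 = 469 > K1 = 310.
Since the inequalities point opposite ways, species 2 can invade but species 1 cannot.

species 2 excludes species 1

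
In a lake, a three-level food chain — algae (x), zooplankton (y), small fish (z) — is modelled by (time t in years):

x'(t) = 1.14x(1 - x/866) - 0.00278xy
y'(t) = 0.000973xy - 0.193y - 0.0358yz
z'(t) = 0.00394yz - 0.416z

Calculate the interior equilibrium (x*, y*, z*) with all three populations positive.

x* ≈ 643, y* ≈ 106, z* ≈ 12.1

From dz/dt = 0: 0.00394y* = 0.416, so y* = 106.
From dx/dt = 0: 1.14(1 - x*/866) = 0.00278·106, giving x* = 866·(1 - 0.257) = 643.
From dy/dt = 0: 0.000973·643 - 0.193 = 0.0358z*, so z* = 0.433/0.0358 = 12.1.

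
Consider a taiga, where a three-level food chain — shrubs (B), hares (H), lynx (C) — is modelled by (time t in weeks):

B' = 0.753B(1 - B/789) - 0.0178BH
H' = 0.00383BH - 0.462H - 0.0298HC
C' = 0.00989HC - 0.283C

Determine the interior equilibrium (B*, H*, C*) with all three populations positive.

B* ≈ 255, H* ≈ 28.6, C* ≈ 17.3

From dC/dt = 0: 0.00989H* = 0.283, so H* = 28.6.
From dB/dt = 0: 0.753(1 - B*/789) = 0.0178·28.6, giving B* = 789·(1 - 0.676) = 255.
From dH/dt = 0: 0.00383·255 - 0.462 = 0.0298C*, so C* = 0.516/0.0298 = 17.3.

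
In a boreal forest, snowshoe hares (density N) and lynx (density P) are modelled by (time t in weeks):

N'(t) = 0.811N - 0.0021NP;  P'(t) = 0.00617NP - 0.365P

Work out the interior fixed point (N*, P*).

N* ≈ 59.2, P* ≈ 386

Set dP/dt = 0 with P > 0: 0.00617N - 0.365 = 0, so N* = 0.365/0.00617 = 59.2.
Set dN/dt = 0 with N > 0: 0.811 - 0.0021P = 0, so P* = 0.811/0.0021 = 386.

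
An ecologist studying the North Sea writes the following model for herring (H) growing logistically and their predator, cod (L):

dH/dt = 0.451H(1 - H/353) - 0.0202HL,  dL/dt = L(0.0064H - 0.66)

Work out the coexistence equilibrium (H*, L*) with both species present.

From dL/dt = 0 with L > 0: 0.0064H* = 0.66, so H* = 103.
Substitute into dH/dt = 0: 0.451(1 - 103/353) = 0.0202L*.
The bracket is 0.708, giving L* = 0.319/0.0202 = 15.8.

H* ≈ 103, L* ≈ 15.8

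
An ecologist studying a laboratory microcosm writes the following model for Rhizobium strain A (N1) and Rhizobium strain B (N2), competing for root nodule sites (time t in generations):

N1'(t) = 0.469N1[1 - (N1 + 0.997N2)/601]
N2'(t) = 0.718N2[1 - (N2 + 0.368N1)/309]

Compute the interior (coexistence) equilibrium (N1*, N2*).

N1* ≈ 463, N2* ≈ 139

Setting both brackets to zero gives the nullclines N1 + 0.997N2 = 601 and 0.368N1 + N2 = 309.
Substituting N2 = 309 - 0.368N1 into the first: N1(1 - 0.997·0.368) = 601 - 0.997·309.
So N1* = 293/0.633 = 463, and then N2* = 309 - 0.368·463 = 139.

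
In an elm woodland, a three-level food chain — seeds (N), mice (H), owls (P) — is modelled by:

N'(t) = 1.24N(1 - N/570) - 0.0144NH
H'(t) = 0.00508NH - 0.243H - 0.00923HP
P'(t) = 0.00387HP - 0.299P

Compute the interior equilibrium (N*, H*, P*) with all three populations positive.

N* ≈ 58.6, H* ≈ 77.3, P* ≈ 5.92

From dP/dt = 0: 0.00387H* = 0.299, so H* = 77.3.
From dN/dt = 0: 1.24(1 - N*/570) = 0.0144·77.3, giving N* = 570·(1 - 0.897) = 58.6.
From dH/dt = 0: 0.00508·58.6 - 0.243 = 0.00923P*, so P* = 0.0546/0.00923 = 5.92.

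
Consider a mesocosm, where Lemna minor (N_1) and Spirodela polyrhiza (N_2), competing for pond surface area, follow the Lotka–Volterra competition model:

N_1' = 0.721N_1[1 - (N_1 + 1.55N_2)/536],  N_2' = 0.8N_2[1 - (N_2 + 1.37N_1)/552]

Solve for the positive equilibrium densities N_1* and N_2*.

Setting both brackets to zero gives the nullclines N_1 + 1.55N_2 = 536 and 1.37N_1 + N_2 = 552.
Substituting N_2 = 552 - 1.37N_1 into the first: N_1(1 - 1.55·1.37) = 536 - 1.55·552.
So N_1* = -320/-1.12 = 284, and then N_2* = 552 - 1.37·284 = 162.

N_1* ≈ 284, N_2* ≈ 162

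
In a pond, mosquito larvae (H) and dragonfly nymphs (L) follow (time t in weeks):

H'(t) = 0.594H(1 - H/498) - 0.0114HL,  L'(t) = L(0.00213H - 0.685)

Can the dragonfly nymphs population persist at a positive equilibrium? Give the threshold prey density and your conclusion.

Threshold H = 322; K > 322, so yes, the predator persists.

The predator equation gives dL/dt > 0 only when H > 0.685/0.00213 = 322.
Without the predator, H → K = 498. Since 498 > 322, the predator can invade and persist.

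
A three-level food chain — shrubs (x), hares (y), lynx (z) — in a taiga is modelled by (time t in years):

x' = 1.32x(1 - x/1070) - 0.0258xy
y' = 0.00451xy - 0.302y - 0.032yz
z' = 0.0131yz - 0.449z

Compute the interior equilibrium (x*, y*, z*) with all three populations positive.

From dz/dt = 0: 0.0131y* = 0.449, so y* = 34.3.
From dx/dt = 0: 1.32(1 - x*/1070) = 0.0258·34.3, giving x* = 1070·(1 - 0.67) = 353.
From dy/dt = 0: 0.00451·353 - 0.302 = 0.032z*, so z* = 1.29/0.032 = 40.3.

x* ≈ 353, y* ≈ 34.3, z* ≈ 40.3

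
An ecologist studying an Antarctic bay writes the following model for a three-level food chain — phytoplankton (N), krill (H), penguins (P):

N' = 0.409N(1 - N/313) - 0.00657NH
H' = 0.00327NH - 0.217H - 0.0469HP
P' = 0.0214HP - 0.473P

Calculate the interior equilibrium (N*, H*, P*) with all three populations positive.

N* ≈ 202, H* ≈ 22.1, P* ≈ 9.45

From dP/dt = 0: 0.0214H* = 0.473, so H* = 22.1.
From dN/dt = 0: 0.409(1 - N*/313) = 0.00657·22.1, giving N* = 313·(1 - 0.355) = 202.
From dH/dt = 0: 0.00327·202 - 0.217 = 0.0469P*, so P* = 0.443/0.0469 = 9.45.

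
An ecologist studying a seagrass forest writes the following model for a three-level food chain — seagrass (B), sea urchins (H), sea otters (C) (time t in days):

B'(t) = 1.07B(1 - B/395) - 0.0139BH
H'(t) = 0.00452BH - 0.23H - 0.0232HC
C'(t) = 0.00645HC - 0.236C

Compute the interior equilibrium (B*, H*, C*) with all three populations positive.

From dC/dt = 0: 0.00645H* = 0.236, so H* = 36.6.
From dB/dt = 0: 1.07(1 - B*/395) = 0.0139·36.6, giving B* = 395·(1 - 0.475) = 207.
From dH/dt = 0: 0.00452·207 - 0.23 = 0.0232C*, so C* = 0.707/0.0232 = 30.5.

B* ≈ 207, H* ≈ 36.6, C* ≈ 30.5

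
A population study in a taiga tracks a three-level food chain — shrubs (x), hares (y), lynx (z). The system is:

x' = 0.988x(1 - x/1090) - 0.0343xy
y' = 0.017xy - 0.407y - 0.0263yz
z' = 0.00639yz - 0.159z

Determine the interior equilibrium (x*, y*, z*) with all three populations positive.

x* ≈ 148, y* ≈ 24.9, z* ≈ 80.5

From dz/dt = 0: 0.00639y* = 0.159, so y* = 24.9.
From dx/dt = 0: 0.988(1 - x*/1090) = 0.0343·24.9, giving x* = 1090·(1 - 0.864) = 148.
From dy/dt = 0: 0.017·148 - 0.407 = 0.0263z*, so z* = 2.12/0.0263 = 80.5.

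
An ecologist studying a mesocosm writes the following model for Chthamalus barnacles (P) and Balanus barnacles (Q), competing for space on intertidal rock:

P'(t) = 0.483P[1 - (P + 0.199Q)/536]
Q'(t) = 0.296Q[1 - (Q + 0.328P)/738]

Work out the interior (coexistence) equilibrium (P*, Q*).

P* ≈ 416, Q* ≈ 601

Setting both brackets to zero gives the nullclines P + 0.199Q = 536 and 0.328P + Q = 738.
Substituting Q = 738 - 0.328P into the first: P(1 - 0.199·0.328) = 536 - 0.199·738.
So P* = 389/0.935 = 416, and then Q* = 738 - 0.328·416 = 601.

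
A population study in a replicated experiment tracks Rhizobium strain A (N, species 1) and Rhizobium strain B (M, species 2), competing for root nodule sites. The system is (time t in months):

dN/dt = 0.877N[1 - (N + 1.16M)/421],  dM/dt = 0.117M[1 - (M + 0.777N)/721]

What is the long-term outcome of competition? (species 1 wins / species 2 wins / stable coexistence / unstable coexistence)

Compare the nullcline intercepts: K1/α12 = 421/1.16 = 363 < K2 = 721; K2/α21 = 721/0.777 = 928 > K1 = 421.
Since the inequalities point opposite ways, species 2 can invade but species 1 cannot.

species 2 excludes species 1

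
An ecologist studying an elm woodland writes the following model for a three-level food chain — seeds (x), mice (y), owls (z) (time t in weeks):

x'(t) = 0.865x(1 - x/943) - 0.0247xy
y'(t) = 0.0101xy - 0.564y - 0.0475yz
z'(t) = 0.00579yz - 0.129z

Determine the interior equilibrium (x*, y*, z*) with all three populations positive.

From dz/dt = 0: 0.00579y* = 0.129, so y* = 22.3.
From dx/dt = 0: 0.865(1 - x*/943) = 0.0247·22.3, giving x* = 943·(1 - 0.636) = 343.
From dy/dt = 0: 0.0101·343 - 0.564 = 0.0475z*, so z* = 2.9/0.0475 = 61.1.

x* ≈ 343, y* ≈ 22.3, z* ≈ 61.1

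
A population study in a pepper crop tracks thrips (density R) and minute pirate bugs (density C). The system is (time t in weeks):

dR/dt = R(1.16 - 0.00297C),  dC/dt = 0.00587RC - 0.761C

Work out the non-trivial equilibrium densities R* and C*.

Set dC/dt = 0 with C > 0: 0.00587R - 0.761 = 0, so R* = 0.761/0.00587 = 130.
Set dR/dt = 0 with R > 0: 1.16 - 0.00297C = 0, so C* = 1.16/0.00297 = 391.

R* ≈ 130, C* ≈ 391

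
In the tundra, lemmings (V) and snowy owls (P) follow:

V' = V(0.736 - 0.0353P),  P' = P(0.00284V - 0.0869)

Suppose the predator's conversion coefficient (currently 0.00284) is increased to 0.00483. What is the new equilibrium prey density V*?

At the interior fixed point, setting dP/dt = 0 with P > 0 fixes V* = (predator death rate)/(VP coefficient) — independent of the other coefficients.
With the change, V* = 0.0869/0.00483 = 18; it falls from 30.6.

V* ≈ 18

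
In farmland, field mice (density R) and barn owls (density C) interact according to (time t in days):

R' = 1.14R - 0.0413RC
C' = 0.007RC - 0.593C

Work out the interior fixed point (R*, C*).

Set dC/dt = 0 with C > 0: 0.007R - 0.593 = 0, so R* = 0.593/0.007 = 84.7.
Set dR/dt = 0 with R > 0: 1.14 - 0.0413C = 0, so C* = 1.14/0.0413 = 27.6.

R* ≈ 84.7, C* ≈ 27.6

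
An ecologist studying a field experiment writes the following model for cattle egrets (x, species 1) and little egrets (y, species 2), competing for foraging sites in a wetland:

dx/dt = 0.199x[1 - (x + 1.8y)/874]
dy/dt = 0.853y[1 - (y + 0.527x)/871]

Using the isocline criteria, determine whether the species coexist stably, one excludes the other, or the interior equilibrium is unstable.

species 2 excludes species 1

Compare the nullcline intercepts: K1/α12 = 874/1.8 = 486 < K2 = 871; K2/α21 = 871/0.527 = 1650 > K1 = 874.
Since the inequalities point opposite ways, species 2 can invade but species 1 cannot.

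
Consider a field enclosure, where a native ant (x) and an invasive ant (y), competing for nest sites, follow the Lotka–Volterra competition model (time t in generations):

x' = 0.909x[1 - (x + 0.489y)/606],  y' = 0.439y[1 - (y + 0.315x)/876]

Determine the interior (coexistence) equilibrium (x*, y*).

Setting both brackets to zero gives the nullclines x + 0.489y = 606 and 0.315x + y = 876.
Substituting y = 876 - 0.315x into the first: x(1 - 0.489·0.315) = 606 - 0.489·876.
So x* = 178/0.846 = 210, and then y* = 876 - 0.315·210 = 810.

x* ≈ 210, y* ≈ 810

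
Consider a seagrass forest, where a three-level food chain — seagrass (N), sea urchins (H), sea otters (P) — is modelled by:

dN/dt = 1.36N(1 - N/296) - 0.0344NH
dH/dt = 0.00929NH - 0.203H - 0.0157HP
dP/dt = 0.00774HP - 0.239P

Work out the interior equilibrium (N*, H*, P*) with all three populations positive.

From dP/dt = 0: 0.00774H* = 0.239, so H* = 30.9.
From dN/dt = 0: 1.36(1 - N*/296) = 0.0344·30.9, giving N* = 296·(1 - 0.781) = 64.8.
From dH/dt = 0: 0.00929·64.8 - 0.203 = 0.0157P*, so P* = 0.399/0.0157 = 25.4.

N* ≈ 64.8, H* ≈ 30.9, P* ≈ 25.4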